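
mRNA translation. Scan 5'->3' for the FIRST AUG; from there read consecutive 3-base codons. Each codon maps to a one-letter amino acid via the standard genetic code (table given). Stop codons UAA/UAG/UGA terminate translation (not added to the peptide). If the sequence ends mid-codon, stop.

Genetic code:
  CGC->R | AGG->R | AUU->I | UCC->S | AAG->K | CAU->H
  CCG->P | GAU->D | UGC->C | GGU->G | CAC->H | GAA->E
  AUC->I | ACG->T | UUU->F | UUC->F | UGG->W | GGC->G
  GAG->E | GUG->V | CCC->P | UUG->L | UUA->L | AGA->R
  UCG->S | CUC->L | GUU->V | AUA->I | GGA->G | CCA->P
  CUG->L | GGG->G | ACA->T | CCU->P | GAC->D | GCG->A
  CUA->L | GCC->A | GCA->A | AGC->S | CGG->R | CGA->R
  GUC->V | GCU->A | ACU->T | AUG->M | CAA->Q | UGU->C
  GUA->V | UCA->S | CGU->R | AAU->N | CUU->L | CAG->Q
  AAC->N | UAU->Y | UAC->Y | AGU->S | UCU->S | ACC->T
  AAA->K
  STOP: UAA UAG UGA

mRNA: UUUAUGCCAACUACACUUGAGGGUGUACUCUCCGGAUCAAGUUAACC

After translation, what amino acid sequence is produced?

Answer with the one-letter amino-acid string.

start AUG at pos 3
pos 3: AUG -> M; peptide=M
pos 6: CCA -> P; peptide=MP
pos 9: ACU -> T; peptide=MPT
pos 12: ACA -> T; peptide=MPTT
pos 15: CUU -> L; peptide=MPTTL
pos 18: GAG -> E; peptide=MPTTLE
pos 21: GGU -> G; peptide=MPTTLEG
pos 24: GUA -> V; peptide=MPTTLEGV
pos 27: CUC -> L; peptide=MPTTLEGVL
pos 30: UCC -> S; peptide=MPTTLEGVLS
pos 33: GGA -> G; peptide=MPTTLEGVLSG
pos 36: UCA -> S; peptide=MPTTLEGVLSGS
pos 39: AGU -> S; peptide=MPTTLEGVLSGSS
pos 42: UAA -> STOP

Answer: MPTTLEGVLSGSS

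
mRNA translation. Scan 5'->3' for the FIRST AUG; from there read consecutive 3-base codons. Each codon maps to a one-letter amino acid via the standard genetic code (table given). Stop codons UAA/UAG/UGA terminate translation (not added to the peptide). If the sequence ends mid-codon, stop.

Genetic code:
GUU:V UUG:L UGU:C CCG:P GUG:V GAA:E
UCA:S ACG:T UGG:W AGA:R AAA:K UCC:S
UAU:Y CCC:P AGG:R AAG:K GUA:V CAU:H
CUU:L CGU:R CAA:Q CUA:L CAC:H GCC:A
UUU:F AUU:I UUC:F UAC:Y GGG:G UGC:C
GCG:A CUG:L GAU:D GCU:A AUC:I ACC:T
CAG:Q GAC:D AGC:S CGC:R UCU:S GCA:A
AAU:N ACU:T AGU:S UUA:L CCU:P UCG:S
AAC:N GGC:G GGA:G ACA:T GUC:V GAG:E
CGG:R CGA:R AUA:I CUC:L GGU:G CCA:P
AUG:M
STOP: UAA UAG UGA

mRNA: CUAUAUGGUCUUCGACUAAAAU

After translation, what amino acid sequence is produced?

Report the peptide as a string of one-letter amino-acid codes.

start AUG at pos 4
pos 4: AUG -> M; peptide=M
pos 7: GUC -> V; peptide=MV
pos 10: UUC -> F; peptide=MVF
pos 13: GAC -> D; peptide=MVFD
pos 16: UAA -> STOP

Answer: MVFD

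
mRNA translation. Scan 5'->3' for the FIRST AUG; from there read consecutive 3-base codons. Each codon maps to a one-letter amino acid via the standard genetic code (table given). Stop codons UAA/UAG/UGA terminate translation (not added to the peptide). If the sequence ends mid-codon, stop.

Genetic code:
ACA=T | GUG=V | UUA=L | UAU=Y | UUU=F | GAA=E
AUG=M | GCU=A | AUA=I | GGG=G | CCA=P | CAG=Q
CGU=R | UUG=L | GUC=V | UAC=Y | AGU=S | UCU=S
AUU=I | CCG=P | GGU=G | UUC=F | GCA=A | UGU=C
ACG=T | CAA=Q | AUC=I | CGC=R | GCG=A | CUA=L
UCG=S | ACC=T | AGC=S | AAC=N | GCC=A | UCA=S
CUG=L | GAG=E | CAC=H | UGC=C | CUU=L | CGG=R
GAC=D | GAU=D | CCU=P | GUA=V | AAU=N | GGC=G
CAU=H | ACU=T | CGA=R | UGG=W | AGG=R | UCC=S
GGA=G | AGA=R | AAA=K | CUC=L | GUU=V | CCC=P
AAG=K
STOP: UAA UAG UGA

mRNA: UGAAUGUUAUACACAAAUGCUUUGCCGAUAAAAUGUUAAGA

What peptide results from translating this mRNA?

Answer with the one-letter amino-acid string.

Answer: MLYTNALPIKC

Derivation:
start AUG at pos 3
pos 3: AUG -> M; peptide=M
pos 6: UUA -> L; peptide=ML
pos 9: UAC -> Y; peptide=MLY
pos 12: ACA -> T; peptide=MLYT
pos 15: AAU -> N; peptide=MLYTN
pos 18: GCU -> A; peptide=MLYTNA
pos 21: UUG -> L; peptide=MLYTNAL
pos 24: CCG -> P; peptide=MLYTNALP
pos 27: AUA -> I; peptide=MLYTNALPI
pos 30: AAA -> K; peptide=MLYTNALPIK
pos 33: UGU -> C; peptide=MLYTNALPIKC
pos 36: UAA -> STOP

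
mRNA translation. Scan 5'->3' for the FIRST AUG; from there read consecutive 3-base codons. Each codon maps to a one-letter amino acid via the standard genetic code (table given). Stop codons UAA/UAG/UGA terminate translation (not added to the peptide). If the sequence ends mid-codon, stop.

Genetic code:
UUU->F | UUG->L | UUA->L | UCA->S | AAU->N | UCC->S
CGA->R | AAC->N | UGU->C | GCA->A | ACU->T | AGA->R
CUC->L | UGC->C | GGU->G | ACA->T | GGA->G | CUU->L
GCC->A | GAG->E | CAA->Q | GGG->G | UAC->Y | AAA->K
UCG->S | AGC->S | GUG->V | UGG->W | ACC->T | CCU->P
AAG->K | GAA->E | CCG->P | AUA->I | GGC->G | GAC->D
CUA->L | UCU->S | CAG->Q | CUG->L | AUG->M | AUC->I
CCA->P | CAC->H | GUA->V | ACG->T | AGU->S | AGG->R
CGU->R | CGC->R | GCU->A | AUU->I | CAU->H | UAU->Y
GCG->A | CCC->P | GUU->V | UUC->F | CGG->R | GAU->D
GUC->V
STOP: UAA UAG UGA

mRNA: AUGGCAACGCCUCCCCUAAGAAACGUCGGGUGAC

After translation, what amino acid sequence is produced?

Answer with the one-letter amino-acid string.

Answer: MATPPLRNVG

Derivation:
start AUG at pos 0
pos 0: AUG -> M; peptide=M
pos 3: GCA -> A; peptide=MA
pos 6: ACG -> T; peptide=MAT
pos 9: CCU -> P; peptide=MATP
pos 12: CCC -> P; peptide=MATPP
pos 15: CUA -> L; peptide=MATPPL
pos 18: AGA -> R; peptide=MATPPLR
pos 21: AAC -> N; peptide=MATPPLRN
pos 24: GUC -> V; peptide=MATPPLRNV
pos 27: GGG -> G; peptide=MATPPLRNVG
pos 30: UGA -> STOP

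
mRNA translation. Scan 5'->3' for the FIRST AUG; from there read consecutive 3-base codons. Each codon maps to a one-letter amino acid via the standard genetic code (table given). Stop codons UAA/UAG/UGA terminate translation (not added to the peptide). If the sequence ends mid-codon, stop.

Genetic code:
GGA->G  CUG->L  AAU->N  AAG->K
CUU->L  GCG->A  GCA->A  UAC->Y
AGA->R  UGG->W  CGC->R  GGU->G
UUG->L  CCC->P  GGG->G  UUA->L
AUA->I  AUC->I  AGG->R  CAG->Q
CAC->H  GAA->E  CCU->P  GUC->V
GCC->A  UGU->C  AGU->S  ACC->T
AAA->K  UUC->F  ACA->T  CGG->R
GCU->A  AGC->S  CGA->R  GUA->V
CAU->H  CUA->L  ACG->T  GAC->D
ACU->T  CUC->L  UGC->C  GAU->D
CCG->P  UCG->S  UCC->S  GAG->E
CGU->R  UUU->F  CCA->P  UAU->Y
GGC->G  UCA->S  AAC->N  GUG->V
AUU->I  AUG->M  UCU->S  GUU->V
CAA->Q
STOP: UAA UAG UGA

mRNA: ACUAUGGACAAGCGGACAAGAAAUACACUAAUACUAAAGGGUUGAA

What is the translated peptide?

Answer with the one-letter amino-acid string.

Answer: MDKRTRNTLILKG

Derivation:
start AUG at pos 3
pos 3: AUG -> M; peptide=M
pos 6: GAC -> D; peptide=MD
pos 9: AAG -> K; peptide=MDK
pos 12: CGG -> R; peptide=MDKR
pos 15: ACA -> T; peptide=MDKRT
pos 18: AGA -> R; peptide=MDKRTR
pos 21: AAU -> N; peptide=MDKRTRN
pos 24: ACA -> T; peptide=MDKRTRNT
pos 27: CUA -> L; peptide=MDKRTRNTL
pos 30: AUA -> I; peptide=MDKRTRNTLI
pos 33: CUA -> L; peptide=MDKRTRNTLIL
pos 36: AAG -> K; peptide=MDKRTRNTLILK
pos 39: GGU -> G; peptide=MDKRTRNTLILKG
pos 42: UGA -> STOP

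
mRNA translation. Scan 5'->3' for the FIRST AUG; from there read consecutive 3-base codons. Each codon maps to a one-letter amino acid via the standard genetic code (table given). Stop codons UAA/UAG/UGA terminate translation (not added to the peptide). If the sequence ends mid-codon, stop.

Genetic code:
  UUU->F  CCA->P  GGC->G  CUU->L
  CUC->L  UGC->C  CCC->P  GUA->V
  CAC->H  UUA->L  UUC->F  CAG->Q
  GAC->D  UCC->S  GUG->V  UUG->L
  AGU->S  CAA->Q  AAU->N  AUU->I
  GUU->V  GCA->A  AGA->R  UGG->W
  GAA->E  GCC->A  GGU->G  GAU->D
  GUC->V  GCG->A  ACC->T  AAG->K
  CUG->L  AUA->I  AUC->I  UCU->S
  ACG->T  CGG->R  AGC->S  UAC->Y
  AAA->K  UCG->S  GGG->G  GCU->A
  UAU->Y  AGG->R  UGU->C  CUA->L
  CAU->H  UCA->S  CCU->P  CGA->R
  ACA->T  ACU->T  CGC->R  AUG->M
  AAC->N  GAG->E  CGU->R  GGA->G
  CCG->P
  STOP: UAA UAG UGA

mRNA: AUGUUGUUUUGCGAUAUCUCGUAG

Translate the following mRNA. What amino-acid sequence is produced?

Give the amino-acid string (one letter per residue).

start AUG at pos 0
pos 0: AUG -> M; peptide=M
pos 3: UUG -> L; peptide=ML
pos 6: UUU -> F; peptide=MLF
pos 9: UGC -> C; peptide=MLFC
pos 12: GAU -> D; peptide=MLFCD
pos 15: AUC -> I; peptide=MLFCDI
pos 18: UCG -> S; peptide=MLFCDIS
pos 21: UAG -> STOP

Answer: MLFCDIS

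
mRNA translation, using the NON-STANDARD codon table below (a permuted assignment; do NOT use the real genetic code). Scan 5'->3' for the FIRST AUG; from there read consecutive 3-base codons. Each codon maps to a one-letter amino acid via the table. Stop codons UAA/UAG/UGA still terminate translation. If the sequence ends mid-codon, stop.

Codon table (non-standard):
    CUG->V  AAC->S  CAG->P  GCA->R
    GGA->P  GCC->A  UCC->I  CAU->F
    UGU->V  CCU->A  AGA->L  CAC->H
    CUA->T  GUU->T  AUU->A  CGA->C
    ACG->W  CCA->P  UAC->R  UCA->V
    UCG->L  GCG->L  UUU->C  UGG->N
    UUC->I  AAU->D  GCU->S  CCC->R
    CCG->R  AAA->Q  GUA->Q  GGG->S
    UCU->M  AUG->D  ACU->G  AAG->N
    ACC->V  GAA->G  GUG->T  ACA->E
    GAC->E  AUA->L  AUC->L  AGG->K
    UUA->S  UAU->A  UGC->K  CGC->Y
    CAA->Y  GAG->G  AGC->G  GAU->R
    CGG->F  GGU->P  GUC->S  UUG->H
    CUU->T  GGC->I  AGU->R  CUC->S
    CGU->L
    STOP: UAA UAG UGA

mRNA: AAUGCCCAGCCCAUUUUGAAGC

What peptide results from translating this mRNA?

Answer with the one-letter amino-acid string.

Answer: DRGPC

Derivation:
start AUG at pos 1
pos 1: AUG -> D; peptide=D
pos 4: CCC -> R; peptide=DR
pos 7: AGC -> G; peptide=DRG
pos 10: CCA -> P; peptide=DRGP
pos 13: UUU -> C; peptide=DRGPC
pos 16: UGA -> STOP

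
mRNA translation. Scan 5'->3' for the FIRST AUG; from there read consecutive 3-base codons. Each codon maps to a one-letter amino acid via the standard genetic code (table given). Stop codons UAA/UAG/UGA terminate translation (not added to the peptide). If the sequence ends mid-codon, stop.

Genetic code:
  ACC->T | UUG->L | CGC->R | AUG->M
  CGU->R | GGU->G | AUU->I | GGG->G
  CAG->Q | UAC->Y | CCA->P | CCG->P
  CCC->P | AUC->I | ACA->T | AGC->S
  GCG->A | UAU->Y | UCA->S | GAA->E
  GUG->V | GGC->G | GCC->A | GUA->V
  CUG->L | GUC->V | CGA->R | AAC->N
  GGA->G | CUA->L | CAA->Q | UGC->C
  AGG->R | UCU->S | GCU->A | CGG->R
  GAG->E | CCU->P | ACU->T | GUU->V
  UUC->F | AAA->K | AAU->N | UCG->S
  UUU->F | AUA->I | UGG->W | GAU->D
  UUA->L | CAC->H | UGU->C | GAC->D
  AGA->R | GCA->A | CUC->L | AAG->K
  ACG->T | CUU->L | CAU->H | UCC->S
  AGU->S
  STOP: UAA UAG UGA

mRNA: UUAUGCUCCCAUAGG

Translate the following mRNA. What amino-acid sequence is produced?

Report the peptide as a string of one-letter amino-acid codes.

start AUG at pos 2
pos 2: AUG -> M; peptide=M
pos 5: CUC -> L; peptide=ML
pos 8: CCA -> P; peptide=MLP
pos 11: UAG -> STOP

Answer: MLP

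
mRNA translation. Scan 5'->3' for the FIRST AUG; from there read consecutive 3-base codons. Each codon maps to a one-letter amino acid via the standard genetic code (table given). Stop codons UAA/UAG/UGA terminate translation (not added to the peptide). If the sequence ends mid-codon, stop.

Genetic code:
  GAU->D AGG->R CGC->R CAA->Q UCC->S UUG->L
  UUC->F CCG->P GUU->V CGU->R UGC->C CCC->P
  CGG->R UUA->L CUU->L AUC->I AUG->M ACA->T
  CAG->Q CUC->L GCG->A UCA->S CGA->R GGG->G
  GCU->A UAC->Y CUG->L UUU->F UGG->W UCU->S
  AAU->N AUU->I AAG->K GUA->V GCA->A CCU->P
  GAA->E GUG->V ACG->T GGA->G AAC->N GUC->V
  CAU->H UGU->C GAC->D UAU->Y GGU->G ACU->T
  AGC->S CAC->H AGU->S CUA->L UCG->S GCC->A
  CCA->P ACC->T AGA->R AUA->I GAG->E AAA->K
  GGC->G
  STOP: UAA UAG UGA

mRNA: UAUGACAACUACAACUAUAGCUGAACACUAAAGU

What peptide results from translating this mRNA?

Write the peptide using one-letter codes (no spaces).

start AUG at pos 1
pos 1: AUG -> M; peptide=M
pos 4: ACA -> T; peptide=MT
pos 7: ACU -> T; peptide=MTT
pos 10: ACA -> T; peptide=MTTT
pos 13: ACU -> T; peptide=MTTTT
pos 16: AUA -> I; peptide=MTTTTI
pos 19: GCU -> A; peptide=MTTTTIA
pos 22: GAA -> E; peptide=MTTTTIAE
pos 25: CAC -> H; peptide=MTTTTIAEH
pos 28: UAA -> STOP

Answer: MTTTTIAEH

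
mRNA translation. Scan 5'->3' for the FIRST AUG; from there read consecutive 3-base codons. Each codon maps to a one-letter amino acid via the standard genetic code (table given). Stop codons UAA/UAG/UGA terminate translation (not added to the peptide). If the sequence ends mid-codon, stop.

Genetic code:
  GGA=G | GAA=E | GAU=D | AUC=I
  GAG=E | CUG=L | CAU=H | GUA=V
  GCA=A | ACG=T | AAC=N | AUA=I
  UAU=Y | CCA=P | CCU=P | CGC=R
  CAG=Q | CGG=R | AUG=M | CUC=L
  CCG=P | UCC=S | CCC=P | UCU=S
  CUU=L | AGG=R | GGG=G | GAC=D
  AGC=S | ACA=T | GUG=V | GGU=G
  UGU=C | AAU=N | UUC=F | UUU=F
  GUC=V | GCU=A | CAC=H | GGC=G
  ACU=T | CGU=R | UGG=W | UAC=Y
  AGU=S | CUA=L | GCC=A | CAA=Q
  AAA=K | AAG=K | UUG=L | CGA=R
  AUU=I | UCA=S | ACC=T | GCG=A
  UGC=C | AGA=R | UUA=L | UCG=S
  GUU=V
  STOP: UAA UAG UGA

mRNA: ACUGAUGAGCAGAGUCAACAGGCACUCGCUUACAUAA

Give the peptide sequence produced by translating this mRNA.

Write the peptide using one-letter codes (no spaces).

Answer: MSRVNRHSLT

Derivation:
start AUG at pos 4
pos 4: AUG -> M; peptide=M
pos 7: AGC -> S; peptide=MS
pos 10: AGA -> R; peptide=MSR
pos 13: GUC -> V; peptide=MSRV
pos 16: AAC -> N; peptide=MSRVN
pos 19: AGG -> R; peptide=MSRVNR
pos 22: CAC -> H; peptide=MSRVNRH
pos 25: UCG -> S; peptide=MSRVNRHS
pos 28: CUU -> L; peptide=MSRVNRHSL
pos 31: ACA -> T; peptide=MSRVNRHSLT
pos 34: UAA -> STOP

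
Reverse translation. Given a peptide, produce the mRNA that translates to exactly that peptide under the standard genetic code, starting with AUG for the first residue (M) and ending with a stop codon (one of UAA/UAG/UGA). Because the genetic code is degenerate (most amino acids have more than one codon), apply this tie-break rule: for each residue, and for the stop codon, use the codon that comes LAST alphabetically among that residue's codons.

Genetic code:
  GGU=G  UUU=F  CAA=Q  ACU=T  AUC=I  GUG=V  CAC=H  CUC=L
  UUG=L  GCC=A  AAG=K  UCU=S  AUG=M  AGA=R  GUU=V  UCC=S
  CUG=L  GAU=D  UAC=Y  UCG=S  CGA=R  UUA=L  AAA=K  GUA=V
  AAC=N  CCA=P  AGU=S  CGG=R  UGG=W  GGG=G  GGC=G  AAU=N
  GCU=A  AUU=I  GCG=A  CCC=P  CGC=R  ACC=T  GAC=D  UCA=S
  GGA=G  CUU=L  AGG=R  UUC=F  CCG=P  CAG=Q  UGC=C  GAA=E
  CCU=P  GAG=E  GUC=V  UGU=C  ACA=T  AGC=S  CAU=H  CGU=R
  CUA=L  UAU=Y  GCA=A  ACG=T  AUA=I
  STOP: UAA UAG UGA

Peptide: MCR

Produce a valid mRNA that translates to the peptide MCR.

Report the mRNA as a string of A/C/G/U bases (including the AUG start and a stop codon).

Answer: mRNA: AUGUGUCGUUGA

Derivation:
residue 1: M -> AUG (start codon)
residue 2: C codons sorted = UGC,UGU -> pick last = UGU
residue 3: R codons sorted = AGA,AGG,CGA,CGC,CGG,CGU -> pick last = CGU
terminator: stop codons sorted = UAA,UAG,UGA -> pick last = UGA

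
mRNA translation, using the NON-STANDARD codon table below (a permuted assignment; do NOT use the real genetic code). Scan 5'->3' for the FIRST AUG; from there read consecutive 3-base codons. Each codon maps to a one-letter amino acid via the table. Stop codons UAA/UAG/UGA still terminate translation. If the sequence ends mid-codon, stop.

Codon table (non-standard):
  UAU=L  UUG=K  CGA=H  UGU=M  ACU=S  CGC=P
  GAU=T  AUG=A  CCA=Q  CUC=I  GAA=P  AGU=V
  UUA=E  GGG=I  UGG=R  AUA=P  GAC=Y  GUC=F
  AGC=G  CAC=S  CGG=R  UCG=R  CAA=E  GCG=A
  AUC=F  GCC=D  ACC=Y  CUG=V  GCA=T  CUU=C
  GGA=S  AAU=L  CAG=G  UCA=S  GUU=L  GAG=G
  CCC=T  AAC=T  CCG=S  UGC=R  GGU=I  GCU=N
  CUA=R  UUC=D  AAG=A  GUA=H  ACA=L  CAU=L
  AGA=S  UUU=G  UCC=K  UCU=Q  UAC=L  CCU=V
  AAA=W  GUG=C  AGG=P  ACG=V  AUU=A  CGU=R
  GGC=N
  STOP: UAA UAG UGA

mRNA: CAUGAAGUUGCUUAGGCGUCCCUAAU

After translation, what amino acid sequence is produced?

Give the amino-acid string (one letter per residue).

start AUG at pos 1
pos 1: AUG -> A; peptide=A
pos 4: AAG -> A; peptide=AA
pos 7: UUG -> K; peptide=AAK
pos 10: CUU -> C; peptide=AAKC
pos 13: AGG -> P; peptide=AAKCP
pos 16: CGU -> R; peptide=AAKCPR
pos 19: CCC -> T; peptide=AAKCPRT
pos 22: UAA -> STOP

Answer: AAKCPRT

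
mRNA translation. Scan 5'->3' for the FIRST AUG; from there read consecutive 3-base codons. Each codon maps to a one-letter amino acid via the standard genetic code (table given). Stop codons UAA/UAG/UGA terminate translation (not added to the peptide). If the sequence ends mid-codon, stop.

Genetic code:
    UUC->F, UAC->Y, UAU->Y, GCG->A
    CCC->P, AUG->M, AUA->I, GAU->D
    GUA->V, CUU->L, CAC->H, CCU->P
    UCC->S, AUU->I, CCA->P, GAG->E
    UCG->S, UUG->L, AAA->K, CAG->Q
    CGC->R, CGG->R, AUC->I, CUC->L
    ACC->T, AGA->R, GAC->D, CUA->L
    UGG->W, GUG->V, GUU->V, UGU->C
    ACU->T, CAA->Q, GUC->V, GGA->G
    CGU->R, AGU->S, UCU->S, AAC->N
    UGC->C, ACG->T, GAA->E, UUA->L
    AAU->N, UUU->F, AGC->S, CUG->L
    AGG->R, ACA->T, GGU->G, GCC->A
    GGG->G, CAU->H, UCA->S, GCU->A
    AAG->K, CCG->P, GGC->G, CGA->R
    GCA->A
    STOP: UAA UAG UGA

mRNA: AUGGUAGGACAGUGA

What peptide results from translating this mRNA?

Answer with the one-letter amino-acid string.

start AUG at pos 0
pos 0: AUG -> M; peptide=M
pos 3: GUA -> V; peptide=MV
pos 6: GGA -> G; peptide=MVG
pos 9: CAG -> Q; peptide=MVGQ
pos 12: UGA -> STOP

Answer: MVGQ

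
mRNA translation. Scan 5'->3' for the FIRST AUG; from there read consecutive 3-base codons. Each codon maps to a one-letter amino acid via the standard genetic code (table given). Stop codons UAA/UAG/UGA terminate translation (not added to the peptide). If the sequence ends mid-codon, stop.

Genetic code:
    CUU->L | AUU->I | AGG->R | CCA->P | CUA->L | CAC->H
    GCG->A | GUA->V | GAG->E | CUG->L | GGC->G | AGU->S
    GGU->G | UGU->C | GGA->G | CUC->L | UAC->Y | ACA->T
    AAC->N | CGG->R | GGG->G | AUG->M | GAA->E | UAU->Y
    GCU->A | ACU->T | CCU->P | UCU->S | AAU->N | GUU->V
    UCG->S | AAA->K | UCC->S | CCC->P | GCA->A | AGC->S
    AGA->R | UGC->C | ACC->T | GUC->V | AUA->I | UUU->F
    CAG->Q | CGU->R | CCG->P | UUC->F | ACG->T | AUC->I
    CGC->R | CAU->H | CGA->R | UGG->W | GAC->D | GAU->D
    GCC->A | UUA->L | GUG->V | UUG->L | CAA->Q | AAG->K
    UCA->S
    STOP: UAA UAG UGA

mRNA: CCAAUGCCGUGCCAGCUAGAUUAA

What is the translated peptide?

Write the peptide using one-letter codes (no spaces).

Answer: MPCQLD

Derivation:
start AUG at pos 3
pos 3: AUG -> M; peptide=M
pos 6: CCG -> P; peptide=MP
pos 9: UGC -> C; peptide=MPC
pos 12: CAG -> Q; peptide=MPCQ
pos 15: CUA -> L; peptide=MPCQL
pos 18: GAU -> D; peptide=MPCQLD
pos 21: UAA -> STOP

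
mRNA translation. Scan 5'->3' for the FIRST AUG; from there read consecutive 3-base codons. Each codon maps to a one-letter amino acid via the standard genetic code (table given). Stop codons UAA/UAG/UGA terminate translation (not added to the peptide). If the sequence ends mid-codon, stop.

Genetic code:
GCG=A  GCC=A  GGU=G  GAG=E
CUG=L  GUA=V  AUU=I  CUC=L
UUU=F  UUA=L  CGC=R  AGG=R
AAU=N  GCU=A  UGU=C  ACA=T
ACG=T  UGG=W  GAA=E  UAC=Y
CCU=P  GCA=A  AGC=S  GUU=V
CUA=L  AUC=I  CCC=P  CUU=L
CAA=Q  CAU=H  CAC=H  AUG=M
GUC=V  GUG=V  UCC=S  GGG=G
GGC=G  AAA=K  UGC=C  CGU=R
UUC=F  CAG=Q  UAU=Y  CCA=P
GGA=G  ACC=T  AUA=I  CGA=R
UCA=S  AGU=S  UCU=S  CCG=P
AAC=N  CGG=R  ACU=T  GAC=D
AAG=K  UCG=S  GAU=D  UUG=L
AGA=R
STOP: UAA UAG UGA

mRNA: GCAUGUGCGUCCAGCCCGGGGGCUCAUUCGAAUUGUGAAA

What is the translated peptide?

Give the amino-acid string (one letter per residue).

Answer: MCVQPGGSFEL

Derivation:
start AUG at pos 2
pos 2: AUG -> M; peptide=M
pos 5: UGC -> C; peptide=MC
pos 8: GUC -> V; peptide=MCV
pos 11: CAG -> Q; peptide=MCVQ
pos 14: CCC -> P; peptide=MCVQP
pos 17: GGG -> G; peptide=MCVQPG
pos 20: GGC -> G; peptide=MCVQPGG
pos 23: UCA -> S; peptide=MCVQPGGS
pos 26: UUC -> F; peptide=MCVQPGGSF
pos 29: GAA -> E; peptide=MCVQPGGSFE
pos 32: UUG -> L; peptide=MCVQPGGSFEL
pos 35: UGA -> STOP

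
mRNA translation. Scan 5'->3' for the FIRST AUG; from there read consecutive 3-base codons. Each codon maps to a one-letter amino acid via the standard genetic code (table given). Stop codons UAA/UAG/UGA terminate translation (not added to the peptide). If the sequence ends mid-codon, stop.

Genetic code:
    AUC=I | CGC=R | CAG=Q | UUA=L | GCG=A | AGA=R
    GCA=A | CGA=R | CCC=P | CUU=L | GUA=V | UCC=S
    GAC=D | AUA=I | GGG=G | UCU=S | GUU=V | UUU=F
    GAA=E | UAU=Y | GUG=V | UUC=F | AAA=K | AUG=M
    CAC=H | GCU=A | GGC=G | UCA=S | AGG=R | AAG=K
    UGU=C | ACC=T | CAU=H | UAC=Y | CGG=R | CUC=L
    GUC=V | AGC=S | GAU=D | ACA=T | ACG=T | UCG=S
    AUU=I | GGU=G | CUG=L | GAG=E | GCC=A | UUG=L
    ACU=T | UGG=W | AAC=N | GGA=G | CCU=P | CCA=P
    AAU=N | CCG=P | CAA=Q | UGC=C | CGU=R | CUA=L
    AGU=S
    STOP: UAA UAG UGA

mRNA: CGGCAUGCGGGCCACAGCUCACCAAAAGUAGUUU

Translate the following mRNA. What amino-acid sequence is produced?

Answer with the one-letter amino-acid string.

start AUG at pos 4
pos 4: AUG -> M; peptide=M
pos 7: CGG -> R; peptide=MR
pos 10: GCC -> A; peptide=MRA
pos 13: ACA -> T; peptide=MRAT
pos 16: GCU -> A; peptide=MRATA
pos 19: CAC -> H; peptide=MRATAH
pos 22: CAA -> Q; peptide=MRATAHQ
pos 25: AAG -> K; peptide=MRATAHQK
pos 28: UAG -> STOP

Answer: MRATAHQK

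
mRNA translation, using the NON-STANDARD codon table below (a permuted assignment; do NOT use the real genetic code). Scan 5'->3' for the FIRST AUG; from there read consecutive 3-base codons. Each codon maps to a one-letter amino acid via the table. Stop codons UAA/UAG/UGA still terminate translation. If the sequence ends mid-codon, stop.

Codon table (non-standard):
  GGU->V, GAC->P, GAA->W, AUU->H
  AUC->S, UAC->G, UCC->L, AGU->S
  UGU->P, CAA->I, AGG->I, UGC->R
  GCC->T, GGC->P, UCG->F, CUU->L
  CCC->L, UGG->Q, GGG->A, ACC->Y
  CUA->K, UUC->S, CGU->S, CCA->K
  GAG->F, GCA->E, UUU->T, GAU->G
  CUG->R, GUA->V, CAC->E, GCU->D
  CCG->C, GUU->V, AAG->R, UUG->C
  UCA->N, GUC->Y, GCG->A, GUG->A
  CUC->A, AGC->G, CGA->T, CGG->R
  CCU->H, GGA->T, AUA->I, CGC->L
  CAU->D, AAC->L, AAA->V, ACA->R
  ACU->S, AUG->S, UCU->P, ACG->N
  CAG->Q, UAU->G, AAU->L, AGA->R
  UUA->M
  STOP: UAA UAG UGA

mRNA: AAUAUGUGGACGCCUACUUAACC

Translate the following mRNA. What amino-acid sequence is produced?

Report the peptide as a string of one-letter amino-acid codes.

start AUG at pos 3
pos 3: AUG -> S; peptide=S
pos 6: UGG -> Q; peptide=SQ
pos 9: ACG -> N; peptide=SQN
pos 12: CCU -> H; peptide=SQNH
pos 15: ACU -> S; peptide=SQNHS
pos 18: UAA -> STOP

Answer: SQNHS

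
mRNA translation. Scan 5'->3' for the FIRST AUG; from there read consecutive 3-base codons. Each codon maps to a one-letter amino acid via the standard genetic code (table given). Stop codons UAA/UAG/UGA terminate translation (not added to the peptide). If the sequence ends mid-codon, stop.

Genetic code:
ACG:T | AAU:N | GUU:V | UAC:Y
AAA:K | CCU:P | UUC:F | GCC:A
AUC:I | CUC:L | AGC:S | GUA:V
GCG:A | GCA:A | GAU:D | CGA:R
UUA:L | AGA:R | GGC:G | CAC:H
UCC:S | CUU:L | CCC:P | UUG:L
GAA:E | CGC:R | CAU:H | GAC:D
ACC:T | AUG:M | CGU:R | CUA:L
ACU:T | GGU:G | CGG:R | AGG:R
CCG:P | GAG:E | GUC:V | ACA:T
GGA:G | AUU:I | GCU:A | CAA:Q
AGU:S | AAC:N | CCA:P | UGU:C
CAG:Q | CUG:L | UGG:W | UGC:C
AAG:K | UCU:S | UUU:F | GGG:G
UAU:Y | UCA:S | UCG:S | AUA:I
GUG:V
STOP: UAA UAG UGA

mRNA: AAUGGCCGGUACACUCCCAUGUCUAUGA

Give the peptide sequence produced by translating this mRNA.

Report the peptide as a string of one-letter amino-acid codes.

start AUG at pos 1
pos 1: AUG -> M; peptide=M
pos 4: GCC -> A; peptide=MA
pos 7: GGU -> G; peptide=MAG
pos 10: ACA -> T; peptide=MAGT
pos 13: CUC -> L; peptide=MAGTL
pos 16: CCA -> P; peptide=MAGTLP
pos 19: UGU -> C; peptide=MAGTLPC
pos 22: CUA -> L; peptide=MAGTLPCL
pos 25: UGA -> STOP

Answer: MAGTLPCL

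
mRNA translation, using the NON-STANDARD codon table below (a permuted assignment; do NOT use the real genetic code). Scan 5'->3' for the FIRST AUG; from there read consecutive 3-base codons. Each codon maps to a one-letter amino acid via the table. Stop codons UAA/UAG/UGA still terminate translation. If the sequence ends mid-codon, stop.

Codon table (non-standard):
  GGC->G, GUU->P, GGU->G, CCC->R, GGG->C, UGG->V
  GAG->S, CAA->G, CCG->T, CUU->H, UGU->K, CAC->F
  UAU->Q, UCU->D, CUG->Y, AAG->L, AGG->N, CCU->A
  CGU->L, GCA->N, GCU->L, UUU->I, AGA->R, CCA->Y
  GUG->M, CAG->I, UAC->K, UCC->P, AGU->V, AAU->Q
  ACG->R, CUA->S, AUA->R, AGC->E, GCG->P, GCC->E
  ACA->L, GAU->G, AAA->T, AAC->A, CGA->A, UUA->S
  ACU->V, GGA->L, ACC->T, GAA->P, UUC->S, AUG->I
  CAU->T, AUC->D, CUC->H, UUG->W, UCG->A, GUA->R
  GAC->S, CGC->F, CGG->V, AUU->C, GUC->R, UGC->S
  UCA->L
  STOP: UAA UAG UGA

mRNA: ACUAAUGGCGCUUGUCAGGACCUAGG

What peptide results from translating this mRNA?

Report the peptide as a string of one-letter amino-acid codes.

start AUG at pos 4
pos 4: AUG -> I; peptide=I
pos 7: GCG -> P; peptide=IP
pos 10: CUU -> H; peptide=IPH
pos 13: GUC -> R; peptide=IPHR
pos 16: AGG -> N; peptide=IPHRN
pos 19: ACC -> T; peptide=IPHRNT
pos 22: UAG -> STOP

Answer: IPHRNT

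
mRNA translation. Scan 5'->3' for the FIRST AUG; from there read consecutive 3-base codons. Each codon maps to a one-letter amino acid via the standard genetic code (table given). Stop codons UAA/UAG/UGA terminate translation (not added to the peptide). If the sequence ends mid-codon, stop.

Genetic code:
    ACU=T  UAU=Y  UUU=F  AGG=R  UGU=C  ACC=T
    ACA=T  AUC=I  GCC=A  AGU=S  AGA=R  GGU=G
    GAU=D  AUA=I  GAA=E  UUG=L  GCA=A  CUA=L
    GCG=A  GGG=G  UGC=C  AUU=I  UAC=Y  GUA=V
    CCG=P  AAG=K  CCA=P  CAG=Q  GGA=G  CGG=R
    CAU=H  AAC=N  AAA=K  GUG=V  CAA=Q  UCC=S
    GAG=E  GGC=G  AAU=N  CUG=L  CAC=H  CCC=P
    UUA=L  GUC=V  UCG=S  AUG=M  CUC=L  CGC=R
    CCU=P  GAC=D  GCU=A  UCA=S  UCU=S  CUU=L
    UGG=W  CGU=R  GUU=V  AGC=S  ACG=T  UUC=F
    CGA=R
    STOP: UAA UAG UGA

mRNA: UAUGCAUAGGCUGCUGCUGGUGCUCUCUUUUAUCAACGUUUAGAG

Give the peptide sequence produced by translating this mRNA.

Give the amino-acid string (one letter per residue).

Answer: MHRLLLVLSFINV

Derivation:
start AUG at pos 1
pos 1: AUG -> M; peptide=M
pos 4: CAU -> H; peptide=MH
pos 7: AGG -> R; peptide=MHR
pos 10: CUG -> L; peptide=MHRL
pos 13: CUG -> L; peptide=MHRLL
pos 16: CUG -> L; peptide=MHRLLL
pos 19: GUG -> V; peptide=MHRLLLV
pos 22: CUC -> L; peptide=MHRLLLVL
pos 25: UCU -> S; peptide=MHRLLLVLS
pos 28: UUU -> F; peptide=MHRLLLVLSF
pos 31: AUC -> I; peptide=MHRLLLVLSFI
pos 34: AAC -> N; peptide=MHRLLLVLSFIN
pos 37: GUU -> V; peptide=MHRLLLVLSFINV
pos 40: UAG -> STOP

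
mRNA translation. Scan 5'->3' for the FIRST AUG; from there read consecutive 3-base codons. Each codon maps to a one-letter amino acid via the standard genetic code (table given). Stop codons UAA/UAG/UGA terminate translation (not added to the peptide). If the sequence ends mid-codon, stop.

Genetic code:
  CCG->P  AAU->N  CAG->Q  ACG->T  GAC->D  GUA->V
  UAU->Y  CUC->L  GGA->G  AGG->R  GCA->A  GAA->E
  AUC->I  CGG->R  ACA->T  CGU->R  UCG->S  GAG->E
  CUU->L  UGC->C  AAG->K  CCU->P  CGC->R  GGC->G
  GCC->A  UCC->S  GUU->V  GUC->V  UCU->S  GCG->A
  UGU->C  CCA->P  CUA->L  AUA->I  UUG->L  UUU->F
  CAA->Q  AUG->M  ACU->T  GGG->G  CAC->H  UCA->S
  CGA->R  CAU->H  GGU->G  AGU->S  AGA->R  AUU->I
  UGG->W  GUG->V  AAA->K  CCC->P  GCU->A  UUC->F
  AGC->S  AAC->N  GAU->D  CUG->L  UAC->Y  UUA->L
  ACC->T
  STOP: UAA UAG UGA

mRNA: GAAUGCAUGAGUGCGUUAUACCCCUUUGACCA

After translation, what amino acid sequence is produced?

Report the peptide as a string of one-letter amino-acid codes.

start AUG at pos 2
pos 2: AUG -> M; peptide=M
pos 5: CAU -> H; peptide=MH
pos 8: GAG -> E; peptide=MHE
pos 11: UGC -> C; peptide=MHEC
pos 14: GUU -> V; peptide=MHECV
pos 17: AUA -> I; peptide=MHECVI
pos 20: CCC -> P; peptide=MHECVIP
pos 23: CUU -> L; peptide=MHECVIPL
pos 26: UGA -> STOP

Answer: MHECVIPL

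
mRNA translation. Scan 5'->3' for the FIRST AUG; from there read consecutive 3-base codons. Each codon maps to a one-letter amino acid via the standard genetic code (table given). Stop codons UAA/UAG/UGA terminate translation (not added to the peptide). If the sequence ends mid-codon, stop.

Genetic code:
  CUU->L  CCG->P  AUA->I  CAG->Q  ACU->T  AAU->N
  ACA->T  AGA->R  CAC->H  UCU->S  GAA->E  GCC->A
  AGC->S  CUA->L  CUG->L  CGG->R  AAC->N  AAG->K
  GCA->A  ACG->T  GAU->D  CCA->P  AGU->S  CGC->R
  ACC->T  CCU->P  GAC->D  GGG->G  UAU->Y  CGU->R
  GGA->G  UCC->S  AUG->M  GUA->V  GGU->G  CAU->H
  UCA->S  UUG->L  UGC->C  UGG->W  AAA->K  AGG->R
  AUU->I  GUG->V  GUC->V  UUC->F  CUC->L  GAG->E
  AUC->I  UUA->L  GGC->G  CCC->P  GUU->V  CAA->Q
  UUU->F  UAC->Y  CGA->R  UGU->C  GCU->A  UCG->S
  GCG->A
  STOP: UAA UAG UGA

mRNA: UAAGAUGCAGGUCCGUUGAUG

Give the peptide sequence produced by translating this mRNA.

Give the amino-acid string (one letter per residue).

start AUG at pos 4
pos 4: AUG -> M; peptide=M
pos 7: CAG -> Q; peptide=MQ
pos 10: GUC -> V; peptide=MQV
pos 13: CGU -> R; peptide=MQVR
pos 16: UGA -> STOP

Answer: MQVR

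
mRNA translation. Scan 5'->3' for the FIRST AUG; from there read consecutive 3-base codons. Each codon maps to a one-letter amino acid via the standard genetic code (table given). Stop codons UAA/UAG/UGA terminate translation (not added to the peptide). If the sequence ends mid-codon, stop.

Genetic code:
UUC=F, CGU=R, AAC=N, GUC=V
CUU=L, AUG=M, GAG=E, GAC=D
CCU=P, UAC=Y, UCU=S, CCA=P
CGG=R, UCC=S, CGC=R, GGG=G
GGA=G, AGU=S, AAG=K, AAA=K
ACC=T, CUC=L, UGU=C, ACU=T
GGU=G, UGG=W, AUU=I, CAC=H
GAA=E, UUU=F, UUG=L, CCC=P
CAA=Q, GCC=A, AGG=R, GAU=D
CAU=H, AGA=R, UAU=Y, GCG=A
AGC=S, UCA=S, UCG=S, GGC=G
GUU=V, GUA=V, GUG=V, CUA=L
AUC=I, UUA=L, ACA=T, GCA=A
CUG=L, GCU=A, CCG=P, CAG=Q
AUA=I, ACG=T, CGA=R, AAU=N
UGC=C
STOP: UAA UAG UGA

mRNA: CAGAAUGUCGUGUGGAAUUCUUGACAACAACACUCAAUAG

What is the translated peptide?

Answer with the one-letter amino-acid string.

Answer: MSCGILDNNTQ

Derivation:
start AUG at pos 4
pos 4: AUG -> M; peptide=M
pos 7: UCG -> S; peptide=MS
pos 10: UGU -> C; peptide=MSC
pos 13: GGA -> G; peptide=MSCG
pos 16: AUU -> I; peptide=MSCGI
pos 19: CUU -> L; peptide=MSCGIL
pos 22: GAC -> D; peptide=MSCGILD
pos 25: AAC -> N; peptide=MSCGILDN
pos 28: AAC -> N; peptide=MSCGILDNN
pos 31: ACU -> T; peptide=MSCGILDNNT
pos 34: CAA -> Q; peptide=MSCGILDNNTQ
pos 37: UAG -> STOP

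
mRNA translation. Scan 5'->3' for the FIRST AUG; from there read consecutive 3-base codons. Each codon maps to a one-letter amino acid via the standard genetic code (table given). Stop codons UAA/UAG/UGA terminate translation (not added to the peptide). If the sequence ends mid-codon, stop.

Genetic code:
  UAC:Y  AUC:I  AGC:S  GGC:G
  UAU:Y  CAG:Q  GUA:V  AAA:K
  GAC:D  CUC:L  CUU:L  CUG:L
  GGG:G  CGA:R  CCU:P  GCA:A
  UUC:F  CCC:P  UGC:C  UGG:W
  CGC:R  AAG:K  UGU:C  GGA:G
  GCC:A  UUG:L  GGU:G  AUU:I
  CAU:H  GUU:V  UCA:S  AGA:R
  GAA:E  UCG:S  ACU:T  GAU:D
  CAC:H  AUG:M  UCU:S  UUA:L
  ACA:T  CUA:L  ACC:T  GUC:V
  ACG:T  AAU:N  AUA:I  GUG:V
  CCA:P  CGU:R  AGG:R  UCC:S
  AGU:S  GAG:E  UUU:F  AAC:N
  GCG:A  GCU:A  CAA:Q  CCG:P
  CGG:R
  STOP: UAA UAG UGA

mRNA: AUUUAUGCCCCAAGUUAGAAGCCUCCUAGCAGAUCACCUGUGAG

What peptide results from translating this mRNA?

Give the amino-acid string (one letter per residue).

Answer: MPQVRSLLADHL

Derivation:
start AUG at pos 4
pos 4: AUG -> M; peptide=M
pos 7: CCC -> P; peptide=MP
pos 10: CAA -> Q; peptide=MPQ
pos 13: GUU -> V; peptide=MPQV
pos 16: AGA -> R; peptide=MPQVR
pos 19: AGC -> S; peptide=MPQVRS
pos 22: CUC -> L; peptide=MPQVRSL
pos 25: CUA -> L; peptide=MPQVRSLL
pos 28: GCA -> A; peptide=MPQVRSLLA
pos 31: GAU -> D; peptide=MPQVRSLLAD
pos 34: CAC -> H; peptide=MPQVRSLLADH
pos 37: CUG -> L; peptide=MPQVRSLLADHL
pos 40: UGA -> STOP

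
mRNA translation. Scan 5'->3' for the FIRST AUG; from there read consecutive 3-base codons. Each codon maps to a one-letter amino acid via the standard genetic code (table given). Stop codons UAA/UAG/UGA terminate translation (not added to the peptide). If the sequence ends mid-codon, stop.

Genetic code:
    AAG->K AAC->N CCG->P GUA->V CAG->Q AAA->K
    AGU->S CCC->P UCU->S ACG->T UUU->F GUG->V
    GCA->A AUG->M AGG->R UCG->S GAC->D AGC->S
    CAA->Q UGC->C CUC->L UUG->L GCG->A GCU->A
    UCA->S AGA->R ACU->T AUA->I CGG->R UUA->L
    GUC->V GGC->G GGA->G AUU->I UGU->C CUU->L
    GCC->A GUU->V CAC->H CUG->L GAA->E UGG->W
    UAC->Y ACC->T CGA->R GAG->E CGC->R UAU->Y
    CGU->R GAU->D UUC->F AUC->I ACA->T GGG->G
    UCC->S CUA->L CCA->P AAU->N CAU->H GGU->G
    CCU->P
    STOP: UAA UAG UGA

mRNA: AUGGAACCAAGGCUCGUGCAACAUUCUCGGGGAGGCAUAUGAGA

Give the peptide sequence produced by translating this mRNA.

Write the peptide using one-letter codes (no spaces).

start AUG at pos 0
pos 0: AUG -> M; peptide=M
pos 3: GAA -> E; peptide=ME
pos 6: CCA -> P; peptide=MEP
pos 9: AGG -> R; peptide=MEPR
pos 12: CUC -> L; peptide=MEPRL
pos 15: GUG -> V; peptide=MEPRLV
pos 18: CAA -> Q; peptide=MEPRLVQ
pos 21: CAU -> H; peptide=MEPRLVQH
pos 24: UCU -> S; peptide=MEPRLVQHS
pos 27: CGG -> R; peptide=MEPRLVQHSR
pos 30: GGA -> G; peptide=MEPRLVQHSRG
pos 33: GGC -> G; peptide=MEPRLVQHSRGG
pos 36: AUA -> I; peptide=MEPRLVQHSRGGI
pos 39: UGA -> STOP

Answer: MEPRLVQHSRGGI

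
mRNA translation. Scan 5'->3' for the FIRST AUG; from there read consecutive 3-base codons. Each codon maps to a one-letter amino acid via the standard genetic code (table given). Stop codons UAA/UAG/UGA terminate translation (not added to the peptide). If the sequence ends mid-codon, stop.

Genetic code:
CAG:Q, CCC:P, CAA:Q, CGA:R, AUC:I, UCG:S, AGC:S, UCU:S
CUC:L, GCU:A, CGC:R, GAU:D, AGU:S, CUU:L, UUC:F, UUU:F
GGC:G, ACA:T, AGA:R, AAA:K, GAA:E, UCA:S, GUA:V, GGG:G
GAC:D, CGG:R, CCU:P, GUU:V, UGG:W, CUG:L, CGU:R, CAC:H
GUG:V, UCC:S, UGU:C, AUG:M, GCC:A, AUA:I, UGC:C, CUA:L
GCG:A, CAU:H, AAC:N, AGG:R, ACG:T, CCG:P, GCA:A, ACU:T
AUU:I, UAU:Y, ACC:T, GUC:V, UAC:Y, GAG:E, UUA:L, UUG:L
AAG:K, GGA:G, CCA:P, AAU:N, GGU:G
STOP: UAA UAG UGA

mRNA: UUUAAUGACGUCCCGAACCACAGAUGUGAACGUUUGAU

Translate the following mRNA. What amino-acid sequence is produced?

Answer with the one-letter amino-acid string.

start AUG at pos 4
pos 4: AUG -> M; peptide=M
pos 7: ACG -> T; peptide=MT
pos 10: UCC -> S; peptide=MTS
pos 13: CGA -> R; peptide=MTSR
pos 16: ACC -> T; peptide=MTSRT
pos 19: ACA -> T; peptide=MTSRTT
pos 22: GAU -> D; peptide=MTSRTTD
pos 25: GUG -> V; peptide=MTSRTTDV
pos 28: AAC -> N; peptide=MTSRTTDVN
pos 31: GUU -> V; peptide=MTSRTTDVNV
pos 34: UGA -> STOP

Answer: MTSRTTDVNV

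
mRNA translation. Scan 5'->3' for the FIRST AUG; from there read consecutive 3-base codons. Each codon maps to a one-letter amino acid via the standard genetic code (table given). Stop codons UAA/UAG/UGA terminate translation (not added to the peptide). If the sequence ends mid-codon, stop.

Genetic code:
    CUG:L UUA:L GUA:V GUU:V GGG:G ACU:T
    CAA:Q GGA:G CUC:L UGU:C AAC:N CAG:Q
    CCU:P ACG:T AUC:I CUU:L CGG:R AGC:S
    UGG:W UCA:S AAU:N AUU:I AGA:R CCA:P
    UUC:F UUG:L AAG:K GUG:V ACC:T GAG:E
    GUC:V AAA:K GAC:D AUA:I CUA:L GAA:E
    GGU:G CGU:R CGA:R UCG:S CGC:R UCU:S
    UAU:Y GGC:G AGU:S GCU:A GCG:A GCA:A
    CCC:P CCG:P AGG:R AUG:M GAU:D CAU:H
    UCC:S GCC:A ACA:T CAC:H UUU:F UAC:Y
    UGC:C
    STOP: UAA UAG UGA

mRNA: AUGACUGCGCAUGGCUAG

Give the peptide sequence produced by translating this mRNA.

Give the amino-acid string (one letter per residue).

Answer: MTAHG

Derivation:
start AUG at pos 0
pos 0: AUG -> M; peptide=M
pos 3: ACU -> T; peptide=MT
pos 6: GCG -> A; peptide=MTA
pos 9: CAU -> H; peptide=MTAH
pos 12: GGC -> G; peptide=MTAHG
pos 15: UAG -> STOP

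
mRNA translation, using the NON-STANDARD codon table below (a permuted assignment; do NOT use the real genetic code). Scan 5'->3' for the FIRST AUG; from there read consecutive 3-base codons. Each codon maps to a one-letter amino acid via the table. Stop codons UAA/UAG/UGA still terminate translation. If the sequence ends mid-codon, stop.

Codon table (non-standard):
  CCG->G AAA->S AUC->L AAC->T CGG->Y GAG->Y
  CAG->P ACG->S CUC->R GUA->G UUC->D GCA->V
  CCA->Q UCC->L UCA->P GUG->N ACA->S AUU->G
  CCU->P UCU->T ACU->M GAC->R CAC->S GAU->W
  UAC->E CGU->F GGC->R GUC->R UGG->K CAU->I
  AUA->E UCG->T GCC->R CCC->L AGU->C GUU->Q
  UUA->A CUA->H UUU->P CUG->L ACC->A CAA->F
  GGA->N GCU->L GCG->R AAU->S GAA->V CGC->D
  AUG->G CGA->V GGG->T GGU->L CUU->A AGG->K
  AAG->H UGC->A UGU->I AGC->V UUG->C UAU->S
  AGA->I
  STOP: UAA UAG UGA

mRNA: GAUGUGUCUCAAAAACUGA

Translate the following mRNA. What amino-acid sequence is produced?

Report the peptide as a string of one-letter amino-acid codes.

Answer: GIRST

Derivation:
start AUG at pos 1
pos 1: AUG -> G; peptide=G
pos 4: UGU -> I; peptide=GI
pos 7: CUC -> R; peptide=GIR
pos 10: AAA -> S; peptide=GIRS
pos 13: AAC -> T; peptide=GIRST
pos 16: UGA -> STOP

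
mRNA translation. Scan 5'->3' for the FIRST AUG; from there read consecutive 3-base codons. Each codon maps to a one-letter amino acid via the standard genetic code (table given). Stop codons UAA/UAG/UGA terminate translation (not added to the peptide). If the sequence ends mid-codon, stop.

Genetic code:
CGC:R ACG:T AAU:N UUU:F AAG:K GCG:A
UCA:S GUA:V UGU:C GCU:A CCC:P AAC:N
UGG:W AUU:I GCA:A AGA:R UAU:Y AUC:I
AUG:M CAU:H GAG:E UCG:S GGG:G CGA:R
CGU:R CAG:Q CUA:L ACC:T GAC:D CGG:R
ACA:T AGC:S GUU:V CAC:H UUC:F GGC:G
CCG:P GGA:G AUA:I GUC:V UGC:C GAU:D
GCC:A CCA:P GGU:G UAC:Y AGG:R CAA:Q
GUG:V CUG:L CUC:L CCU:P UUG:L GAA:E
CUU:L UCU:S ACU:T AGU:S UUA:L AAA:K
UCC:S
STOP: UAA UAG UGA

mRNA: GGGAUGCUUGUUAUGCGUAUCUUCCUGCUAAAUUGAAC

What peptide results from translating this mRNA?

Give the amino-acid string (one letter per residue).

Answer: MLVMRIFLLN

Derivation:
start AUG at pos 3
pos 3: AUG -> M; peptide=M
pos 6: CUU -> L; peptide=ML
pos 9: GUU -> V; peptide=MLV
pos 12: AUG -> M; peptide=MLVM
pos 15: CGU -> R; peptide=MLVMR
pos 18: AUC -> I; peptide=MLVMRI
pos 21: UUC -> F; peptide=MLVMRIF
pos 24: CUG -> L; peptide=MLVMRIFL
pos 27: CUA -> L; peptide=MLVMRIFLL
pos 30: AAU -> N; peptide=MLVMRIFLLN
pos 33: UGA -> STOP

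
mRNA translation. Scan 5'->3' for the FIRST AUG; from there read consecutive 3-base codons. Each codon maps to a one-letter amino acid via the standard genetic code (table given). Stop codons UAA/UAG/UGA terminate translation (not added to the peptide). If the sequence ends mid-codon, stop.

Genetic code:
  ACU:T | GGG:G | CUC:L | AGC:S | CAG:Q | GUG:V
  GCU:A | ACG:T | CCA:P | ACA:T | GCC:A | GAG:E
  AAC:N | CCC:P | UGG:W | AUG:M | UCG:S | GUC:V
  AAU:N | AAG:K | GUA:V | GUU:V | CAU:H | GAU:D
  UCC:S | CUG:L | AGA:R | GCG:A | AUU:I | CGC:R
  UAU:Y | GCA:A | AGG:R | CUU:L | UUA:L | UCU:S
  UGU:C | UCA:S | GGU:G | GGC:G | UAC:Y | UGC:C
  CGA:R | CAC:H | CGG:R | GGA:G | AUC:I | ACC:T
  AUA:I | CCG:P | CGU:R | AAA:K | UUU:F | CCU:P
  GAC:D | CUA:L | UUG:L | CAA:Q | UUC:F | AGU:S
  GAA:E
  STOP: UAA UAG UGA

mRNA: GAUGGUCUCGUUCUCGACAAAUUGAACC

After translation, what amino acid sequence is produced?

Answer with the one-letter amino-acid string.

start AUG at pos 1
pos 1: AUG -> M; peptide=M
pos 4: GUC -> V; peptide=MV
pos 7: UCG -> S; peptide=MVS
pos 10: UUC -> F; peptide=MVSF
pos 13: UCG -> S; peptide=MVSFS
pos 16: ACA -> T; peptide=MVSFST
pos 19: AAU -> N; peptide=MVSFSTN
pos 22: UGA -> STOP

Answer: MVSFSTN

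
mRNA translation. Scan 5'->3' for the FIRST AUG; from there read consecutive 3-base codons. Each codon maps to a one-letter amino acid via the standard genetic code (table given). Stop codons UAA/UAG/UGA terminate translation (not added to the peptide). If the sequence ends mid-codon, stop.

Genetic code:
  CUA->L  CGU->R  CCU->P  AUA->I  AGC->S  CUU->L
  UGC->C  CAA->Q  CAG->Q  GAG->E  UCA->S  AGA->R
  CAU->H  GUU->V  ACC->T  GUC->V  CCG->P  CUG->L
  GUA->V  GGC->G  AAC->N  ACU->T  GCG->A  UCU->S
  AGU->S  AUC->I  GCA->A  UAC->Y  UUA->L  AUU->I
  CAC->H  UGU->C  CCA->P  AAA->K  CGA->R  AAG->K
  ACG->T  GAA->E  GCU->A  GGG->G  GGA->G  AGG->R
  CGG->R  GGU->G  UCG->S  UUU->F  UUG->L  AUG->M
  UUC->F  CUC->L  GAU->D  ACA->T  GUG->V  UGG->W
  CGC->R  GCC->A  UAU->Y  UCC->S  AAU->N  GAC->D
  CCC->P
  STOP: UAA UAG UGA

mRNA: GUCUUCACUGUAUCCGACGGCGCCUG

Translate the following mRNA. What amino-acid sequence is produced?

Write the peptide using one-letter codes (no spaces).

no AUG start codon found

Answer: (empty: no AUG start codon)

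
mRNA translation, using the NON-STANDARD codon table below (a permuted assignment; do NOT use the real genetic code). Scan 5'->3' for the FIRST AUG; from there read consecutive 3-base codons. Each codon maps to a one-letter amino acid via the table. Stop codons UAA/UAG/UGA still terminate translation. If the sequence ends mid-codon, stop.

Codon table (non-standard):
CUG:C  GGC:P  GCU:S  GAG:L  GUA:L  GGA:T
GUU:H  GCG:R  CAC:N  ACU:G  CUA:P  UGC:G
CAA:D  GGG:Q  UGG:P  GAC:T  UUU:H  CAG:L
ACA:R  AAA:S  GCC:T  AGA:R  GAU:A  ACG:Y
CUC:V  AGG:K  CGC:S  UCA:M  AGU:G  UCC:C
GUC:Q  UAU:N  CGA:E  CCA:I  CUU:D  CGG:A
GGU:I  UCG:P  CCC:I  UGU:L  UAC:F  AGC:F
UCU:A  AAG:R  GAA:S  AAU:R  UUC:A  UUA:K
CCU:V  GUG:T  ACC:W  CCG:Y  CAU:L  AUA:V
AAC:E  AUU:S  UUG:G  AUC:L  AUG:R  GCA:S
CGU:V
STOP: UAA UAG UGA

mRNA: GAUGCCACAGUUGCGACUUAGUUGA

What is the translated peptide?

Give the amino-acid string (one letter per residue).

Answer: RILGEDG

Derivation:
start AUG at pos 1
pos 1: AUG -> R; peptide=R
pos 4: CCA -> I; peptide=RI
pos 7: CAG -> L; peptide=RIL
pos 10: UUG -> G; peptide=RILG
pos 13: CGA -> E; peptide=RILGE
pos 16: CUU -> D; peptide=RILGED
pos 19: AGU -> G; peptide=RILGEDG
pos 22: UGA -> STOP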